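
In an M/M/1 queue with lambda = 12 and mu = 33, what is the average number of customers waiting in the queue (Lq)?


rho = 12/33; Lq = rho^2/(1-rho) = 0.21

0.21


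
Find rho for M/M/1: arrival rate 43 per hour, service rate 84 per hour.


rho = lambda/mu = 43/84 = 0.5119

0.5119


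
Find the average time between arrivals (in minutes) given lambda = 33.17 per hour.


Mean interarrival time = 60/lambda = 60/33.17 = 1.81 minutes

1.81 minutes


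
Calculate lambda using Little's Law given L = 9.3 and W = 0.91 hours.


lambda = L / W = 9.3 / 0.91 = 10.22 per hour

10.22 per hour


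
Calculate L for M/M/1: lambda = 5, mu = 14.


rho = 5/14; L = rho/(1-rho) = 0.56

0.56


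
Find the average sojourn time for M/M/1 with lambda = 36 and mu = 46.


W = 1/(mu - lambda) = 1/(46 - 36) = 0.1 hours

0.1 hours


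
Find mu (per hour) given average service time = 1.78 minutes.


mu = 60 / avg_service_time = 60 / 1.78 = 33.71 per hour

33.71 per hour


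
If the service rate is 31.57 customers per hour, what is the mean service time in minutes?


Mean service time = 60/mu = 60/31.57 = 1.9 minutes

1.9 minutes


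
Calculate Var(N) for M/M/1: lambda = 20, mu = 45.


rho = 20/45; Var(N) = rho/(1-rho)^2 = 1.44

1.44


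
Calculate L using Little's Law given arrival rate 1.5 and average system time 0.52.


L = lambda * W = 1.5 * 0.52 = 0.78

0.78


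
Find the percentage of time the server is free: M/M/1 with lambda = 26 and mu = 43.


Idle fraction = (1 - rho) * 100 = (1 - 26/43) * 100 = 39.5%

39.5%


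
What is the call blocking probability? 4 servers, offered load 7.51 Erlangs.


B(N,A) = (A^N/N!) / sum(A^k/k!, k=0..N) with N=4, A=7.51 = 0.5526

0.5526


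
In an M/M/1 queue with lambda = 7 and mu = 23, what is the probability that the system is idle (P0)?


P0 = 1 - rho = 1 - 7/23 = 0.6957

0.6957


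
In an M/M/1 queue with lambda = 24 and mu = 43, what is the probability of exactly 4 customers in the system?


rho = 24/43; P(n) = (1-rho)*rho^n = (1-24/43)*(24/43)^4 = 0.0429

0.0429


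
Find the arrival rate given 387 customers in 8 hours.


lambda = total arrivals / time = 387 / 8 = 48.38 per hour

48.38 per hour


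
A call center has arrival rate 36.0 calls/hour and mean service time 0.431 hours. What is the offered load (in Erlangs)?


Offered load a = lambda * E[S] = 36.0 * 0.431 = 15.52 Erlangs

15.52 Erlangs


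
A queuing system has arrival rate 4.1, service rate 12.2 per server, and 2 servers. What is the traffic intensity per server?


rho = lambda / (c * mu) = 4.1 / (2 * 12.2) = 0.168

0.168


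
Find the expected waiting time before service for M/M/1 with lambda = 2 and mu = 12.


rho = 2/12; Wq = rho/(mu - lambda) = 0.0167 hours

0.0167 hours


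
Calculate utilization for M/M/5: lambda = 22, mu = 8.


rho = lambda/(c*mu) = 22/(5*8) = 0.55

0.55


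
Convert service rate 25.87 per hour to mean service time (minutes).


Mean service time = 60/mu = 60/25.87 = 2.32 minutes

2.32 minutes


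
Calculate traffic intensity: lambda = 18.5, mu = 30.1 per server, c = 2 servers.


rho = lambda / (c * mu) = 18.5 / (2 * 30.1) = 0.3073

0.3073


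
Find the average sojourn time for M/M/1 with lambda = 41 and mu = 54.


W = 1/(mu - lambda) = 1/(54 - 41) = 0.0769 hours

0.0769 hours


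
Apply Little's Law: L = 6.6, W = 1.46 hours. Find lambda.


lambda = L / W = 6.6 / 1.46 = 4.52 per hour

4.52 per hour


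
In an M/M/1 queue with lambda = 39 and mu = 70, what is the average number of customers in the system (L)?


rho = 39/70; L = rho/(1-rho) = 1.26

1.26


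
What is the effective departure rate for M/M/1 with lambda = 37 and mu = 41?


For a stable queue (lambda < mu), throughput = lambda = 37 per hour

37 per hour


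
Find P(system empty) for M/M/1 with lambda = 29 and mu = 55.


P0 = 1 - rho = 1 - 29/55 = 0.4727

0.4727


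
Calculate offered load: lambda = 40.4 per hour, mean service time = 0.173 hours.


Offered load a = lambda * E[S] = 40.4 * 0.173 = 6.99 Erlangs

6.99 Erlangs


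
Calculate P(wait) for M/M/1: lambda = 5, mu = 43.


P(wait) = rho = lambda/mu = 5/43 = 0.1163

0.1163


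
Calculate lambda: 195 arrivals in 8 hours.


lambda = total arrivals / time = 195 / 8 = 24.38 per hour

24.38 per hour


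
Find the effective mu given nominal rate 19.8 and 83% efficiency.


Effective rate = mu * efficiency = 19.8 * 0.83 = 16.43 per hour

16.43 per hour


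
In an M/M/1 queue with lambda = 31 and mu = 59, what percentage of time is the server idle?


Idle fraction = (1 - rho) * 100 = (1 - 31/59) * 100 = 47.5%

47.5%


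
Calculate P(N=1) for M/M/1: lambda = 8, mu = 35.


rho = 8/35; P(n) = (1-rho)*rho^n = (1-8/35)*(8/35)^1 = 0.1763

0.1763


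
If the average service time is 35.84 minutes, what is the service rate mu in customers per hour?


mu = 60 / avg_service_time = 60 / 35.84 = 1.67 per hour

1.67 per hour


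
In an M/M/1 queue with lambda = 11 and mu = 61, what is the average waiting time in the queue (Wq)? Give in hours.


rho = 11/61; Wq = rho/(mu - lambda) = 0.0036 hours

0.0036 hours


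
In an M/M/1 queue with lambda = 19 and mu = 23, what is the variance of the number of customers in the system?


rho = 19/23; Var(N) = rho/(1-rho)^2 = 27.31

27.31


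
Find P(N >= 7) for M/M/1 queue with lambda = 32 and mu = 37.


P(N >= 7) = rho^7 = (32/37)^7 = 0.3619

0.3619


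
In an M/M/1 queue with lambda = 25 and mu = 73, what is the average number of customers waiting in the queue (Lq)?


rho = 25/73; Lq = rho^2/(1-rho) = 0.18

0.18


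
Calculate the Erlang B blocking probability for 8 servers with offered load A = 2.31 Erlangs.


B(N,A) = (A^N/N!) / sum(A^k/k!, k=0..N) with N=8, A=2.31 = 0.002

0.002


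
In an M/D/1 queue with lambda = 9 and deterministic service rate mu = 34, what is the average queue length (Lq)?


M/D/1: Lq = rho^2 / (2*(1-rho)) where rho = 9/34; Lq = 0.05

0.05


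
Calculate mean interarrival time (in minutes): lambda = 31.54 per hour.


Mean interarrival time = 60/lambda = 60/31.54 = 1.9 minutes

1.9 minutes


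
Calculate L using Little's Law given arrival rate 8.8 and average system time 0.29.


L = lambda * W = 8.8 * 0.29 = 2.55

2.55


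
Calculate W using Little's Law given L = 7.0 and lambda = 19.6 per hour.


W = L / lambda = 7.0 / 19.6 = 0.3571 hours

0.3571 hours


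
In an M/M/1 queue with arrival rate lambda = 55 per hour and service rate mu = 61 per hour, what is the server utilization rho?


rho = lambda/mu = 55/61 = 0.9016

0.9016


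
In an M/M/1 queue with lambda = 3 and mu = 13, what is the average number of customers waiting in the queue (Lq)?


rho = 3/13; Lq = rho^2/(1-rho) = 0.07

0.07


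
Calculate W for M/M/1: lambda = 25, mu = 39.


W = 1/(mu - lambda) = 1/(39 - 25) = 0.0714 hours

0.0714 hours


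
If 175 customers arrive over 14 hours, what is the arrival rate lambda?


lambda = total arrivals / time = 175 / 14 = 12.5 per hour

12.5 per hour


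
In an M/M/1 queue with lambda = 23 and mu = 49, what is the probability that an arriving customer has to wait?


P(wait) = rho = lambda/mu = 23/49 = 0.4694

0.4694


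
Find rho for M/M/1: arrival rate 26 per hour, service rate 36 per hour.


rho = lambda/mu = 26/36 = 0.7222

0.7222


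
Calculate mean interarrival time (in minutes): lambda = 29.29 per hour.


Mean interarrival time = 60/lambda = 60/29.29 = 2.05 minutes

2.05 minutes


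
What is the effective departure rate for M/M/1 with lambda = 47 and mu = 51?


For a stable queue (lambda < mu), throughput = lambda = 47 per hour

47 per hour


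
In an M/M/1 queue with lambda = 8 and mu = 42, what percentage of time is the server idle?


Idle fraction = (1 - rho) * 100 = (1 - 8/42) * 100 = 81.0%

81.0%


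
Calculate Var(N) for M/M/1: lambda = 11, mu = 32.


rho = 11/32; Var(N) = rho/(1-rho)^2 = 0.8

0.8


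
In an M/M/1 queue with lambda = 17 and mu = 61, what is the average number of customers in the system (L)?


rho = 17/61; L = rho/(1-rho) = 0.39

0.39


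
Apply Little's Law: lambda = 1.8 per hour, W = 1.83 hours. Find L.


L = lambda * W = 1.8 * 1.83 = 3.29

3.29


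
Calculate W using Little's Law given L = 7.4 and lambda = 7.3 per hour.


W = L / lambda = 7.4 / 7.3 = 1.0137 hours

1.0137 hours


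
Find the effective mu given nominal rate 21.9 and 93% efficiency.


Effective rate = mu * efficiency = 21.9 * 0.93 = 20.37 per hour

20.37 per hour


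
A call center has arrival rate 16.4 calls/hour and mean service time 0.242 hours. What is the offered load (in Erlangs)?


Offered load a = lambda * E[S] = 16.4 * 0.242 = 3.97 Erlangs

3.97 Erlangs


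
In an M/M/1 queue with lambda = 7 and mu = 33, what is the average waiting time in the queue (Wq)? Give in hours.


rho = 7/33; Wq = rho/(mu - lambda) = 0.0082 hours

0.0082 hours


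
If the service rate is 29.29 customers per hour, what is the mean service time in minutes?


Mean service time = 60/mu = 60/29.29 = 2.05 minutes

2.05 minutes


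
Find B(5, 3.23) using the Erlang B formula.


B(N,A) = (A^N/N!) / sum(A^k/k!, k=0..N) with N=5, A=3.23 = 0.1301

0.1301


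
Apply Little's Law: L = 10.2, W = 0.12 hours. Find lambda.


lambda = L / W = 10.2 / 0.12 = 85.0 per hour

85.0 per hour


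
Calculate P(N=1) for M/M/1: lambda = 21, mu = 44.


rho = 21/44; P(n) = (1-rho)*rho^n = (1-21/44)*(21/44)^1 = 0.2495

0.2495


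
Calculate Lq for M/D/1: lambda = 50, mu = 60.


M/D/1: Lq = rho^2 / (2*(1-rho)) where rho = 50/60; Lq = 2.08

2.08


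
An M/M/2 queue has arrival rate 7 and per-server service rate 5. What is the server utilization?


rho = lambda/(c*mu) = 7/(2*5) = 0.7

0.7


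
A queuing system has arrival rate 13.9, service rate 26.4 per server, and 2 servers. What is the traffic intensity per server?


rho = lambda / (c * mu) = 13.9 / (2 * 26.4) = 0.2633

0.2633


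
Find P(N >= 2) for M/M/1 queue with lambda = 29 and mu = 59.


P(N >= 2) = rho^2 = (29/59)^2 = 0.2416

0.2416


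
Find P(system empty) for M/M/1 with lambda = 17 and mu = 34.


P0 = 1 - rho = 1 - 17/34 = 0.5

0.5


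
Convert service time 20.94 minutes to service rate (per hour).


mu = 60 / avg_service_time = 60 / 20.94 = 2.87 per hour

2.87 per hour


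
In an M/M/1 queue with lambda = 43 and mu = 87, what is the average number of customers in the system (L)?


rho = 43/87; L = rho/(1-rho) = 0.98

0.98


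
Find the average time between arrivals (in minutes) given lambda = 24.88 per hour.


Mean interarrival time = 60/lambda = 60/24.88 = 2.41 minutes

2.41 minutes


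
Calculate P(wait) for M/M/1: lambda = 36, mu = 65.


P(wait) = rho = lambda/mu = 36/65 = 0.5538

0.5538


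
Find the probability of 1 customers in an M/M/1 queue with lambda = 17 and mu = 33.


rho = 17/33; P(n) = (1-rho)*rho^n = (1-17/33)*(17/33)^1 = 0.2498

0.2498


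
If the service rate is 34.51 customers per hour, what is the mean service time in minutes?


Mean service time = 60/mu = 60/34.51 = 1.74 minutes

1.74 minutes


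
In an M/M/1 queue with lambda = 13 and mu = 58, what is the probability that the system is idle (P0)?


P0 = 1 - rho = 1 - 13/58 = 0.7759

0.7759


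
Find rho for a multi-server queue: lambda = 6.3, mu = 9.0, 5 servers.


rho = lambda / (c * mu) = 6.3 / (5 * 9.0) = 0.14

0.14


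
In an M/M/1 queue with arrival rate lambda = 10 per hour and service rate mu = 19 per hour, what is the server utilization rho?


rho = lambda/mu = 10/19 = 0.5263

0.5263


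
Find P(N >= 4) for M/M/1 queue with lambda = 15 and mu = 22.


P(N >= 4) = rho^4 = (15/22)^4 = 0.2161

0.2161


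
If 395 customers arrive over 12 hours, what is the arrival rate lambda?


lambda = total arrivals / time = 395 / 12 = 32.92 per hour

32.92 per hour


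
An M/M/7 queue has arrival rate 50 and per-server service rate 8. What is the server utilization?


rho = lambda/(c*mu) = 50/(7*8) = 0.8929

0.8929


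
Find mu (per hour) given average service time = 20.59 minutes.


mu = 60 / avg_service_time = 60 / 20.59 = 2.91 per hour

2.91 per hour


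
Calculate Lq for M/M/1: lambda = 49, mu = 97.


rho = 49/97; Lq = rho^2/(1-rho) = 0.52

0.52


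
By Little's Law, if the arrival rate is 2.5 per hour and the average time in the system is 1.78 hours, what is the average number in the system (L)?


L = lambda * W = 2.5 * 1.78 = 4.45

4.45


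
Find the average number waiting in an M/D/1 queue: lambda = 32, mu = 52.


M/D/1: Lq = rho^2 / (2*(1-rho)) where rho = 32/52; Lq = 0.49

0.49


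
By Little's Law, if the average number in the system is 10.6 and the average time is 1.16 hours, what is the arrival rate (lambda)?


lambda = L / W = 10.6 / 1.16 = 9.14 per hour

9.14 per hour


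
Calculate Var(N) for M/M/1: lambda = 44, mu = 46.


rho = 44/46; Var(N) = rho/(1-rho)^2 = 506.0

506.0


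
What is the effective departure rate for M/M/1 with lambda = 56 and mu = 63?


For a stable queue (lambda < mu), throughput = lambda = 56 per hour

56 per hour


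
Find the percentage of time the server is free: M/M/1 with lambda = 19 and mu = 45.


Idle fraction = (1 - rho) * 100 = (1 - 19/45) * 100 = 57.8%

57.8%


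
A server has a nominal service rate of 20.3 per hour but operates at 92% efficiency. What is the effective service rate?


Effective rate = mu * efficiency = 20.3 * 0.92 = 18.68 per hour

18.68 per hour


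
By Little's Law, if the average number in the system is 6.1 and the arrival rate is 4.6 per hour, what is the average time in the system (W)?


W = L / lambda = 6.1 / 4.6 = 1.3261 hours

1.3261 hours


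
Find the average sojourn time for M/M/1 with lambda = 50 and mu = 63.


W = 1/(mu - lambda) = 1/(63 - 50) = 0.0769 hours

0.0769 hours


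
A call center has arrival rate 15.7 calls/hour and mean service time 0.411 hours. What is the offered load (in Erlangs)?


Offered load a = lambda * E[S] = 15.7 * 0.411 = 6.45 Erlangs

6.45 Erlangs


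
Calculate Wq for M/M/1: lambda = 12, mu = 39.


rho = 12/39; Wq = rho/(mu - lambda) = 0.0114 hours

0.0114 hours


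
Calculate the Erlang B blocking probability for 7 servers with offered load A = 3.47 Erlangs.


B(N,A) = (A^N/N!) / sum(A^k/k!, k=0..N) with N=7, A=3.47 = 0.0384

0.0384


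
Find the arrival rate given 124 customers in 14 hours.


lambda = total arrivals / time = 124 / 14 = 8.86 per hour

8.86 per hour


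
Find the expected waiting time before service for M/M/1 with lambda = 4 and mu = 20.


rho = 4/20; Wq = rho/(mu - lambda) = 0.0125 hours

0.0125 hours


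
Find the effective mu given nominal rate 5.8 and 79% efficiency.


Effective rate = mu * efficiency = 5.8 * 0.79 = 4.58 per hour

4.58 per hour


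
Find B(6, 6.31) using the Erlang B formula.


B(N,A) = (A^N/N!) / sum(A^k/k!, k=0..N) with N=6, A=6.31 = 0.2863

0.2863


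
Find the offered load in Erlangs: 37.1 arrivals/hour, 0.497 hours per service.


Offered load a = lambda * E[S] = 37.1 * 0.497 = 18.44 Erlangs

18.44 Erlangs


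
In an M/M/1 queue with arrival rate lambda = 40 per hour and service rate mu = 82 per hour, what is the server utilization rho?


rho = lambda/mu = 40/82 = 0.4878

0.4878


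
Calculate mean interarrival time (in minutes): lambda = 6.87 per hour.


Mean interarrival time = 60/lambda = 60/6.87 = 8.73 minutes

8.73 minutes


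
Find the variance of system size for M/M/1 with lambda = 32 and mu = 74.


rho = 32/74; Var(N) = rho/(1-rho)^2 = 1.34

1.34


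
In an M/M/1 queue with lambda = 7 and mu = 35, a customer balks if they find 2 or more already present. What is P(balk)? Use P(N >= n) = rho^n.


P(N >= 2) = rho^2 = (7/35)^2 = 0.04

0.04


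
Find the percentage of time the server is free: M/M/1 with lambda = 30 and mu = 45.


Idle fraction = (1 - rho) * 100 = (1 - 30/45) * 100 = 33.3%

33.3%


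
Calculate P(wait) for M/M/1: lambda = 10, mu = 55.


P(wait) = rho = lambda/mu = 10/55 = 0.1818

0.1818


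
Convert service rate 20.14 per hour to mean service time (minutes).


Mean service time = 60/mu = 60/20.14 = 2.98 minutes

2.98 minutes


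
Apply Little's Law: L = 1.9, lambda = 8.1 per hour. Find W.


W = L / lambda = 1.9 / 8.1 = 0.2346 hours

0.2346 hours


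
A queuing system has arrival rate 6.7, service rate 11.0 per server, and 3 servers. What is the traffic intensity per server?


rho = lambda / (c * mu) = 6.7 / (3 * 11.0) = 0.203

0.203


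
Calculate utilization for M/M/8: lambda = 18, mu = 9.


rho = lambda/(c*mu) = 18/(8*9) = 0.25

0.25


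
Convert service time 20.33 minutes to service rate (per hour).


mu = 60 / avg_service_time = 60 / 20.33 = 2.95 per hour

2.95 per hour


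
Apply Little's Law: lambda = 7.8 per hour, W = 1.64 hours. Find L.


L = lambda * W = 7.8 * 1.64 = 12.79

12.79


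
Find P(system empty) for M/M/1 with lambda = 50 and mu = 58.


P0 = 1 - rho = 1 - 50/58 = 0.1379

0.1379


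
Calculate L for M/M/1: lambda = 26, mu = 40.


rho = 26/40; L = rho/(1-rho) = 1.86

1.86


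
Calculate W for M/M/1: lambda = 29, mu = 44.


W = 1/(mu - lambda) = 1/(44 - 29) = 0.0667 hours

0.0667 hours


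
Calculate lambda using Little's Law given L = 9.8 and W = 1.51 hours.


lambda = L / W = 9.8 / 1.51 = 6.49 per hour

6.49 per hour


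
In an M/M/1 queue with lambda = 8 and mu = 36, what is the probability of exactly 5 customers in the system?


rho = 8/36; P(n) = (1-rho)*rho^n = (1-8/36)*(8/36)^5 = 0.0004

0.0004


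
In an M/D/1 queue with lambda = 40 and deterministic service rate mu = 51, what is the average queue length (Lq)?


M/D/1: Lq = rho^2 / (2*(1-rho)) where rho = 40/51; Lq = 1.43

1.43


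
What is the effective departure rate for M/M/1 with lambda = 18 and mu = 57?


For a stable queue (lambda < mu), throughput = lambda = 18 per hour

18 per hour


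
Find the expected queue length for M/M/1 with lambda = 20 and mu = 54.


rho = 20/54; Lq = rho^2/(1-rho) = 0.22

0.22


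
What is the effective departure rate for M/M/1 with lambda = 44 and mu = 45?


For a stable queue (lambda < mu), throughput = lambda = 44 per hour

44 per hour


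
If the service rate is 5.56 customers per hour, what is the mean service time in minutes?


Mean service time = 60/mu = 60/5.56 = 10.79 minutes

10.79 minutes


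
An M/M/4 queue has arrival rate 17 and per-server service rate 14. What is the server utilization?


rho = lambda/(c*mu) = 17/(4*14) = 0.3036

0.3036


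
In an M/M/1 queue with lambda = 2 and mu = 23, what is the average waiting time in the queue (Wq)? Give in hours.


rho = 2/23; Wq = rho/(mu - lambda) = 0.0041 hours

0.0041 hours


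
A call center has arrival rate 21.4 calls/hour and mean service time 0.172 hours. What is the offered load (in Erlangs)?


Offered load a = lambda * E[S] = 21.4 * 0.172 = 3.68 Erlangs

3.68 Erlangs


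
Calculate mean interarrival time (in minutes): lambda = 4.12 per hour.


Mean interarrival time = 60/lambda = 60/4.12 = 14.56 minutes

14.56 minutes


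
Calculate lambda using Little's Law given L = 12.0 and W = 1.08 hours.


lambda = L / W = 12.0 / 1.08 = 11.11 per hour

11.11 per hour


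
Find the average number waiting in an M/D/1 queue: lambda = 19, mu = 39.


M/D/1: Lq = rho^2 / (2*(1-rho)) where rho = 19/39; Lq = 0.23

0.23


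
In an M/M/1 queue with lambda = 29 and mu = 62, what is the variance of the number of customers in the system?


rho = 29/62; Var(N) = rho/(1-rho)^2 = 1.65

1.65


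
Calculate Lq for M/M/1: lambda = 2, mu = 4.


rho = 2/4; Lq = rho^2/(1-rho) = 0.5

0.5


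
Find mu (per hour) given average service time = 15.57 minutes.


mu = 60 / avg_service_time = 60 / 15.57 = 3.85 per hour

3.85 per hour


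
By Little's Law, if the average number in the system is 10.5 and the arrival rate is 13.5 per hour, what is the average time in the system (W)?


W = L / lambda = 10.5 / 13.5 = 0.7778 hours

0.7778 hours


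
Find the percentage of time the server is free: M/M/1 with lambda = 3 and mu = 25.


Idle fraction = (1 - rho) * 100 = (1 - 3/25) * 100 = 88.0%

88.0%


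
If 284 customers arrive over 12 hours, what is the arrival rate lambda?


lambda = total arrivals / time = 284 / 12 = 23.67 per hour

23.67 per hour


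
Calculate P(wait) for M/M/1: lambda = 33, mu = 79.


P(wait) = rho = lambda/mu = 33/79 = 0.4177

0.4177


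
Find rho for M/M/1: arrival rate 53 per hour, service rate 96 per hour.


rho = lambda/mu = 53/96 = 0.5521

0.5521


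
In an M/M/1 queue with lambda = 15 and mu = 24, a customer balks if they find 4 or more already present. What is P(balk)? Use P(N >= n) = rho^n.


P(N >= 4) = rho^4 = (15/24)^4 = 0.1526

0.1526


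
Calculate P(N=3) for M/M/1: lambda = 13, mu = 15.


rho = 13/15; P(n) = (1-rho)*rho^n = (1-13/15)*(13/15)^3 = 0.0868

0.0868


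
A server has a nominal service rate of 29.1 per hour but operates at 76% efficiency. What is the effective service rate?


Effective rate = mu * efficiency = 29.1 * 0.76 = 22.12 per hour

22.12 per hour


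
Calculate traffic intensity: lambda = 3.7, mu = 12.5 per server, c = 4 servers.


rho = lambda / (c * mu) = 3.7 / (4 * 12.5) = 0.074

0.074


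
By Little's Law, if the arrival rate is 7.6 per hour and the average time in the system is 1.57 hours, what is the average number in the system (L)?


L = lambda * W = 7.6 * 1.57 = 11.93

11.93


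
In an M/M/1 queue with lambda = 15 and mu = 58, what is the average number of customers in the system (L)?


rho = 15/58; L = rho/(1-rho) = 0.35

0.35


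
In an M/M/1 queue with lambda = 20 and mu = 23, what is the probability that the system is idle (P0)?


P0 = 1 - rho = 1 - 20/23 = 0.1304

0.1304


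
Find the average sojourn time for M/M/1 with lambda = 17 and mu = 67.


W = 1/(mu - lambda) = 1/(67 - 17) = 0.02 hours

0.02 hours


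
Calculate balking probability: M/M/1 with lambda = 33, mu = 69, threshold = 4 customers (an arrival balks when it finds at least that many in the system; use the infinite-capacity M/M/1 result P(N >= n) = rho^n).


P(N >= 4) = rho^4 = (33/69)^4 = 0.0523

0.0523


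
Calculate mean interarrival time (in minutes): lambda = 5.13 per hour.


Mean interarrival time = 60/lambda = 60/5.13 = 11.7 minutes

11.7 minutes


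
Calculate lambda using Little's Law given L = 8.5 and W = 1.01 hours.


lambda = L / W = 8.5 / 1.01 = 8.42 per hour

8.42 per hour


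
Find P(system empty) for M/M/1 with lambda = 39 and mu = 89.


P0 = 1 - rho = 1 - 39/89 = 0.5618

0.5618


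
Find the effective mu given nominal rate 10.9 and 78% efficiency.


Effective rate = mu * efficiency = 10.9 * 0.78 = 8.5 per hour

8.5 per hour


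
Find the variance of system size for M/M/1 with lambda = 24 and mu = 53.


rho = 24/53; Var(N) = rho/(1-rho)^2 = 1.51

1.51


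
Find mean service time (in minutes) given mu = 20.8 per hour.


Mean service time = 60/mu = 60/20.8 = 2.88 minutes

2.88 minutes


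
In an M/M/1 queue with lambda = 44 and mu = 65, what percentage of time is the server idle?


Idle fraction = (1 - rho) * 100 = (1 - 44/65) * 100 = 32.3%

32.3%


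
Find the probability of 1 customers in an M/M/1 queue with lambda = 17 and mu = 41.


rho = 17/41; P(n) = (1-rho)*rho^n = (1-17/41)*(17/41)^1 = 0.2427

0.2427


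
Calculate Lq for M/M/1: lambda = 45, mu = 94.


rho = 45/94; Lq = rho^2/(1-rho) = 0.44

0.44


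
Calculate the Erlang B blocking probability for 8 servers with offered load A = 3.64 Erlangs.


B(N,A) = (A^N/N!) / sum(A^k/k!, k=0..N) with N=8, A=3.64 = 0.0203

0.0203


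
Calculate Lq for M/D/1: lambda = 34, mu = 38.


M/D/1: Lq = rho^2 / (2*(1-rho)) where rho = 34/38; Lq = 3.8

3.8


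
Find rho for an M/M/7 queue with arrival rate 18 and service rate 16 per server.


rho = lambda/(c*mu) = 18/(7*16) = 0.1607

0.1607


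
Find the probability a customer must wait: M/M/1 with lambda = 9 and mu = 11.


P(wait) = rho = lambda/mu = 9/11 = 0.8182

0.8182


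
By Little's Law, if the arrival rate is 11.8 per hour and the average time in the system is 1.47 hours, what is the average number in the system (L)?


L = lambda * W = 11.8 * 1.47 = 17.35

17.35


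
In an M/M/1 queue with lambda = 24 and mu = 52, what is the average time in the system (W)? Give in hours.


W = 1/(mu - lambda) = 1/(52 - 24) = 0.0357 hours

0.0357 hours


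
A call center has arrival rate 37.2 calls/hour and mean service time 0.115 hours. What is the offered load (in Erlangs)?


Offered load a = lambda * E[S] = 37.2 * 0.115 = 4.28 Erlangs

4.28 Erlangs


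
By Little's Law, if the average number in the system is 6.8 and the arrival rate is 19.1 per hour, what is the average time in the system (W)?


W = L / lambda = 6.8 / 19.1 = 0.356 hours

0.356 hours


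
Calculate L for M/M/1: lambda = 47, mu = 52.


rho = 47/52; L = rho/(1-rho) = 9.4

9.4


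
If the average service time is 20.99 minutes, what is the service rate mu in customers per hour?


mu = 60 / avg_service_time = 60 / 20.99 = 2.86 per hour

2.86 per hour


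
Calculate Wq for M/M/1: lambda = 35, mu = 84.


rho = 35/84; Wq = rho/(mu - lambda) = 0.0085 hours

0.0085 hours


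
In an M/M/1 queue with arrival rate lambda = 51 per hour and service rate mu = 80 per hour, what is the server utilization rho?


rho = lambda/mu = 51/80 = 0.6375

0.6375


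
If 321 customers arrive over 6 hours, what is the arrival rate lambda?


lambda = total arrivals / time = 321 / 6 = 53.5 per hour

53.5 per hour


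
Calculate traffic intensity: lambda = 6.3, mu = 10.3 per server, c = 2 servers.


rho = lambda / (c * mu) = 6.3 / (2 * 10.3) = 0.3058

0.3058


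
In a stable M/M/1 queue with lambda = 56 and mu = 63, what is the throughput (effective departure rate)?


For a stable queue (lambda < mu), throughput = lambda = 56 per hour

56 per hour


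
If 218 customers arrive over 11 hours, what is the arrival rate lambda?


lambda = total arrivals / time = 218 / 11 = 19.82 per hour

19.82 per hour


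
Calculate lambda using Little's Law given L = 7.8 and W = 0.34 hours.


lambda = L / W = 7.8 / 0.34 = 22.94 per hour

22.94 per hour


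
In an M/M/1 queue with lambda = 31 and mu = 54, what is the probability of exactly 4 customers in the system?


rho = 31/54; P(n) = (1-rho)*rho^n = (1-31/54)*(31/54)^4 = 0.0463

0.0463


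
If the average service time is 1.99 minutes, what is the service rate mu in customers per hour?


mu = 60 / avg_service_time = 60 / 1.99 = 30.15 per hour

30.15 per hour


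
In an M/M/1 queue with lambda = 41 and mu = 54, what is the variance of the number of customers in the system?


rho = 41/54; Var(N) = rho/(1-rho)^2 = 13.1

13.1


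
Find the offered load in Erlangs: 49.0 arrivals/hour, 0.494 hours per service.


Offered load a = lambda * E[S] = 49.0 * 0.494 = 24.21 Erlangs

24.21 Erlangs


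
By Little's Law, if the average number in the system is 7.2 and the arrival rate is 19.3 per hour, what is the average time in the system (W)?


W = L / lambda = 7.2 / 19.3 = 0.3731 hours

0.3731 hours


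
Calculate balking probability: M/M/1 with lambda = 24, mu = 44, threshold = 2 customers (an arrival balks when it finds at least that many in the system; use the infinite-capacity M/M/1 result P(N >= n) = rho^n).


P(N >= 2) = rho^2 = (24/44)^2 = 0.2975

0.2975


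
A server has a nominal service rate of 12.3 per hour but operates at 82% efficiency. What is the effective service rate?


Effective rate = mu * efficiency = 12.3 * 0.82 = 10.09 per hour

10.09 per hour


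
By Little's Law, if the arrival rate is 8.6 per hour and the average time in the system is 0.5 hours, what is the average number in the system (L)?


L = lambda * W = 8.6 * 0.5 = 4.3

4.3


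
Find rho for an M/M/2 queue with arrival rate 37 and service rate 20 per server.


rho = lambda/(c*mu) = 37/(2*20) = 0.925

0.925


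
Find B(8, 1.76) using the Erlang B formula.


B(N,A) = (A^N/N!) / sum(A^k/k!, k=0..N) with N=8, A=1.76 = 0.0004

0.0004


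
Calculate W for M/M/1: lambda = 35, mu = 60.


W = 1/(mu - lambda) = 1/(60 - 35) = 0.04 hours

0.04 hours


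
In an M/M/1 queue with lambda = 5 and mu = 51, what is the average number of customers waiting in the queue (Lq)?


rho = 5/51; Lq = rho^2/(1-rho) = 0.01

0.01


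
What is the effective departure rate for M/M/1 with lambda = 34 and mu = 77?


For a stable queue (lambda < mu), throughput = lambda = 34 per hour

34 per hour


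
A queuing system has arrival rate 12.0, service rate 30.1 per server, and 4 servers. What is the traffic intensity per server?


rho = lambda / (c * mu) = 12.0 / (4 * 30.1) = 0.0997

0.0997


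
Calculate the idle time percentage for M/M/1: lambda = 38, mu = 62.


Idle fraction = (1 - rho) * 100 = (1 - 38/62) * 100 = 38.7%

38.7%


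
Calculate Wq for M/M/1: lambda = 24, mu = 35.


rho = 24/35; Wq = rho/(mu - lambda) = 0.0623 hours

0.0623 hours


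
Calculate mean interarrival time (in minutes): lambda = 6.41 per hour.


Mean interarrival time = 60/lambda = 60/6.41 = 9.36 minutes

9.36 minutes


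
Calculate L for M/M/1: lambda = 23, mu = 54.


rho = 23/54; L = rho/(1-rho) = 0.74

0.74


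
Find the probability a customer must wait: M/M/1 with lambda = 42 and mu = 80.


P(wait) = rho = lambda/mu = 42/80 = 0.525

0.525


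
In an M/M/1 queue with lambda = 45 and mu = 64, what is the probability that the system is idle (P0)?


P0 = 1 - rho = 1 - 45/64 = 0.2969

0.2969


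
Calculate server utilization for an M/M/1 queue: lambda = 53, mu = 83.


rho = lambda/mu = 53/83 = 0.6386

0.6386


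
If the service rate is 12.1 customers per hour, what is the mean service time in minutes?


Mean service time = 60/mu = 60/12.1 = 4.96 minutes

4.96 minutes


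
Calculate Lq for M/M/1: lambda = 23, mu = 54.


rho = 23/54; Lq = rho^2/(1-rho) = 0.32

0.32


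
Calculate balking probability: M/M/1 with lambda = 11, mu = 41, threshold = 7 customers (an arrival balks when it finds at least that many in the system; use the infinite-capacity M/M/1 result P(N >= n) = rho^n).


P(N >= 7) = rho^7 = (11/41)^7 = 0.0001

0.0001


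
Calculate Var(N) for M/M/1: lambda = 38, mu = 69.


rho = 38/69; Var(N) = rho/(1-rho)^2 = 2.73

2.73


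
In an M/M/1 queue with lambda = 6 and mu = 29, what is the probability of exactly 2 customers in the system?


rho = 6/29; P(n) = (1-rho)*rho^n = (1-6/29)*(6/29)^2 = 0.0339

0.0339


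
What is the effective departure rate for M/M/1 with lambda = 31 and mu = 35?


For a stable queue (lambda < mu), throughput = lambda = 31 per hour

31 per hour


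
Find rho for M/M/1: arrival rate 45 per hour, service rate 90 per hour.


rho = lambda/mu = 45/90 = 0.5

0.5


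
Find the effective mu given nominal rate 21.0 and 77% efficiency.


Effective rate = mu * efficiency = 21.0 * 0.77 = 16.17 per hour

16.17 per hour


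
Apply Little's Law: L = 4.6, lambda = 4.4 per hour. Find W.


W = L / lambda = 4.6 / 4.4 = 1.0455 hours

1.0455 hours


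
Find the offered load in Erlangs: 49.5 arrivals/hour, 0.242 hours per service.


Offered load a = lambda * E[S] = 49.5 * 0.242 = 11.98 Erlangs

11.98 Erlangs


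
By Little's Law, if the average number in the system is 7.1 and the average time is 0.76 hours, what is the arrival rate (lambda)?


lambda = L / W = 7.1 / 0.76 = 9.34 per hour

9.34 per hour


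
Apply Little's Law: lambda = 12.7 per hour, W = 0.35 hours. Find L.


L = lambda * W = 12.7 * 0.35 = 4.45

4.45


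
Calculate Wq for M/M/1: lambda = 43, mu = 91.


rho = 43/91; Wq = rho/(mu - lambda) = 0.0098 hours

0.0098 hours


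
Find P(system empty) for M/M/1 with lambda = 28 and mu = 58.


P0 = 1 - rho = 1 - 28/58 = 0.5172

0.5172


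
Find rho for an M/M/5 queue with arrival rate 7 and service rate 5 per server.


rho = lambda/(c*mu) = 7/(5*5) = 0.28

0.28


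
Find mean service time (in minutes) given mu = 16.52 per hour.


Mean service time = 60/mu = 60/16.52 = 3.63 minutes

3.63 minutes


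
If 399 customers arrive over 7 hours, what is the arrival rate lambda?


lambda = total arrivals / time = 399 / 7 = 57.0 per hour

57.0 per hour


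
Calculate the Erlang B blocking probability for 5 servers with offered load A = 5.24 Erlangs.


B(N,A) = (A^N/N!) / sum(A^k/k!, k=0..N) with N=5, A=5.24 = 0.304

0.304


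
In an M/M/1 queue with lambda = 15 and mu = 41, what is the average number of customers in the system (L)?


rho = 15/41; L = rho/(1-rho) = 0.58

0.58


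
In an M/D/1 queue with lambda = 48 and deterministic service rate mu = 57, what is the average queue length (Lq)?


M/D/1: Lq = rho^2 / (2*(1-rho)) where rho = 48/57; Lq = 2.25

2.25


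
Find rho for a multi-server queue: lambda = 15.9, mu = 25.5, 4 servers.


rho = lambda / (c * mu) = 15.9 / (4 * 25.5) = 0.1559

0.1559


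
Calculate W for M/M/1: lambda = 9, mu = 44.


W = 1/(mu - lambda) = 1/(44 - 9) = 0.0286 hours

0.0286 hours


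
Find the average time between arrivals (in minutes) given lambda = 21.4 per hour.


Mean interarrival time = 60/lambda = 60/21.4 = 2.8 minutes

2.8 minutes


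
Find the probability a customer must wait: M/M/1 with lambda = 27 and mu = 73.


P(wait) = rho = lambda/mu = 27/73 = 0.3699

0.3699


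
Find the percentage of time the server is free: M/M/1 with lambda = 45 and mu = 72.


Idle fraction = (1 - rho) * 100 = (1 - 45/72) * 100 = 37.5%

37.5%


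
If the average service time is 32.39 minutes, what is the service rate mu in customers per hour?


mu = 60 / avg_service_time = 60 / 32.39 = 1.85 per hour

1.85 per hour


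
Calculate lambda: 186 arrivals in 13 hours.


lambda = total arrivals / time = 186 / 13 = 14.31 per hour

14.31 per hour


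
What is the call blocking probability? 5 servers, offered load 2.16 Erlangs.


B(N,A) = (A^N/N!) / sum(A^k/k!, k=0..N) with N=5, A=2.16 = 0.0463

0.0463


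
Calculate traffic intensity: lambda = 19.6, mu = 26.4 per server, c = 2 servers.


rho = lambda / (c * mu) = 19.6 / (2 * 26.4) = 0.3712

0.3712


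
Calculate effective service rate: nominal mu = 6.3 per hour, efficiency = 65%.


Effective rate = mu * efficiency = 6.3 * 0.65 = 4.1 per hour

4.1 per hour


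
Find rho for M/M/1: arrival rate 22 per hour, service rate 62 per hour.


rho = lambda/mu = 22/62 = 0.3548

0.3548


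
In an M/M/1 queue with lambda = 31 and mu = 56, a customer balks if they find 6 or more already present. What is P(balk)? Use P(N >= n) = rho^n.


P(N >= 6) = rho^6 = (31/56)^6 = 0.0288

0.0288


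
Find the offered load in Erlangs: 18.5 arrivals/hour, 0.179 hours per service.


Offered load a = lambda * E[S] = 18.5 * 0.179 = 3.31 Erlangs

3.31 Erlangs


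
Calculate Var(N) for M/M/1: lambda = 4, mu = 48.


rho = 4/48; Var(N) = rho/(1-rho)^2 = 0.1

0.1


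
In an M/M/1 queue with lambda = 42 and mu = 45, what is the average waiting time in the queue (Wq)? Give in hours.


rho = 42/45; Wq = rho/(mu - lambda) = 0.3111 hours

0.3111 hours


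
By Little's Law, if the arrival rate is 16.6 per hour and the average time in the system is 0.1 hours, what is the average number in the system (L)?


L = lambda * W = 16.6 * 0.1 = 1.66

1.66


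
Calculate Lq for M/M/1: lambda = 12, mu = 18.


rho = 12/18; Lq = rho^2/(1-rho) = 1.33

1.33


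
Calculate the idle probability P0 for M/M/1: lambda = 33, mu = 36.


P0 = 1 - rho = 1 - 33/36 = 0.0833

0.0833


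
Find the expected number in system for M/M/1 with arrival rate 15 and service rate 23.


rho = 15/23; L = rho/(1-rho) = 1.88

1.88


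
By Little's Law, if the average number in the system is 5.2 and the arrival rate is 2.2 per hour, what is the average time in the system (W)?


W = L / lambda = 5.2 / 2.2 = 2.3636 hours

2.3636 hours


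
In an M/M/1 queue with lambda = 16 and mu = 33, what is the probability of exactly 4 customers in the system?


rho = 16/33; P(n) = (1-rho)*rho^n = (1-16/33)*(16/33)^4 = 0.0285

0.0285


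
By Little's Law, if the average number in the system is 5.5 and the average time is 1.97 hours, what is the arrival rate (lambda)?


lambda = L / W = 5.5 / 1.97 = 2.79 per hour

2.79 per hour


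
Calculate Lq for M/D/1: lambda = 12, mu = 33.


M/D/1: Lq = rho^2 / (2*(1-rho)) where rho = 12/33; Lq = 0.1

0.1


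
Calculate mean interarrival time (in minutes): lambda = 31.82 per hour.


Mean interarrival time = 60/lambda = 60/31.82 = 1.89 minutes

1.89 minutes


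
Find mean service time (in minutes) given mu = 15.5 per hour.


Mean service time = 60/mu = 60/15.5 = 3.87 minutes

3.87 minutes


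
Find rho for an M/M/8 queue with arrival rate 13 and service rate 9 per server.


rho = lambda/(c*mu) = 13/(8*9) = 0.1806

0.1806


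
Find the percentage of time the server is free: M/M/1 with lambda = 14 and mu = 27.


Idle fraction = (1 - rho) * 100 = (1 - 14/27) * 100 = 48.1%

48.1%


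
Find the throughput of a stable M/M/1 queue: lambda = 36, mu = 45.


For a stable queue (lambda < mu), throughput = lambda = 36 per hour

36 per hour


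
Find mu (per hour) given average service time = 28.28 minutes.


mu = 60 / avg_service_time = 60 / 28.28 = 2.12 per hour

2.12 per hour


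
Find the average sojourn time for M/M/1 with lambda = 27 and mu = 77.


W = 1/(mu - lambda) = 1/(77 - 27) = 0.02 hours

0.02 hours


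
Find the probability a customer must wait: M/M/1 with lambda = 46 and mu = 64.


P(wait) = rho = lambda/mu = 46/64 = 0.7188

0.7188


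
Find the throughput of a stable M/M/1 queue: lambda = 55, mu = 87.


For a stable queue (lambda < mu), throughput = lambda = 55 per hour

55 per hour


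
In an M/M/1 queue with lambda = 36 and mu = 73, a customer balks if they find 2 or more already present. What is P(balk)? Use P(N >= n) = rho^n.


P(N >= 2) = rho^2 = (36/73)^2 = 0.2432

0.2432


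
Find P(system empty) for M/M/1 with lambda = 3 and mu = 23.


P0 = 1 - rho = 1 - 3/23 = 0.8696

0.8696


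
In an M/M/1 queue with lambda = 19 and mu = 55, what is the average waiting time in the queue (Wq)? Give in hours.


rho = 19/55; Wq = rho/(mu - lambda) = 0.0096 hours

0.0096 hours


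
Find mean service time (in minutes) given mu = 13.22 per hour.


Mean service time = 60/mu = 60/13.22 = 4.54 minutes

4.54 minutes


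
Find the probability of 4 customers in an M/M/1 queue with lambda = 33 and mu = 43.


rho = 33/43; P(n) = (1-rho)*rho^n = (1-33/43)*(33/43)^4 = 0.0807

0.0807


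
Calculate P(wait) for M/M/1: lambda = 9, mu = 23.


P(wait) = rho = lambda/mu = 9/23 = 0.3913

0.3913


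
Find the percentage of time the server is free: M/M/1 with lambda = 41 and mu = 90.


Idle fraction = (1 - rho) * 100 = (1 - 41/90) * 100 = 54.4%

54.4%
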